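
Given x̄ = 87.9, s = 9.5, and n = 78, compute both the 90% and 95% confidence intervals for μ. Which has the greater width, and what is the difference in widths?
95% CI is wider by 0.70

df = 77
90% CI: t* = 1.665, (86.11, 89.69), width = 2 · t* · s/√n = 3.58
95% CI: t* = 1.991, (85.76, 90.04), width = 2 · t* · s/√n = 4.28

The 95% CI is wider by 4.28 - 3.58 = 0.70.
Higher confidence requires a wider interval.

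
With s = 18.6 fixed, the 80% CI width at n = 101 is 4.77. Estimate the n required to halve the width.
n ≈ 404

CI width ∝ 1/√n
To reduce width by factor 2, need √n to grow by 2 → need 2² = 4 times as many samples.

Current: n = 101, width = 4.77
New: n = 404, width ≈ 2.38

Width reduced by factor of 4.77/2.38 = 2.00.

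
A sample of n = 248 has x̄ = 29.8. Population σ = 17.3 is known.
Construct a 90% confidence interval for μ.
(27.99, 31.61)

z-interval (σ known):
z* = 1.645 for 90% confidence

Margin of error = z* · σ/√n = 1.645 · 17.3/√248 = 1.81

CI: (29.8 - 1.81, 29.8 + 1.81) = (27.99, 31.61)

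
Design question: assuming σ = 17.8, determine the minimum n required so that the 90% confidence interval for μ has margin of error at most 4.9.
n ≥ 36

For margin E ≤ 4.9:
n ≥ (z* · σ / E)²
n ≥ (1.645 · 17.8 / 4.9)²
n ≥ 35.71

Minimum n = 36 (rounding up)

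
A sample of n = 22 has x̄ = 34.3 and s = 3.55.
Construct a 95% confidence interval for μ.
(32.73, 35.87)

t-interval (σ unknown):
df = n - 1 = 21
t* = 2.080 for 95% confidence

Margin of error = t* · s/√n = 2.080 · 3.55/√22 = 1.57

CI: (32.73, 35.87)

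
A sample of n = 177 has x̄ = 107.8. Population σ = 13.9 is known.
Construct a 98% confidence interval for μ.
(105.37, 110.23)

z-interval (σ known):
z* = 2.326 for 98% confidence

Margin of error = z* · σ/√n = 2.326 · 13.9/√177 = 2.43

CI: (107.8 - 2.43, 107.8 + 2.43) = (105.37, 110.23)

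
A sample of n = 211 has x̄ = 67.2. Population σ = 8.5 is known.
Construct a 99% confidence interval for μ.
(65.69, 68.71)

z-interval (σ known):
z* = 2.576 for 99% confidence

Margin of error = z* · σ/√n = 2.576 · 8.5/√211 = 1.51

CI: (67.2 - 1.51, 67.2 + 1.51) = (65.69, 68.71)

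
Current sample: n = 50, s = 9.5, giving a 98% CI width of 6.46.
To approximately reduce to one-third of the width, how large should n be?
n ≈ 450

CI width ∝ 1/√n
To reduce width by factor 3, need √n to grow by 3 → need 3² = 9 times as many samples.

Current: n = 50, width = 6.46
New: n = 450, width ≈ 2.09

Width reduced by factor of 6.46/2.09 = 3.09.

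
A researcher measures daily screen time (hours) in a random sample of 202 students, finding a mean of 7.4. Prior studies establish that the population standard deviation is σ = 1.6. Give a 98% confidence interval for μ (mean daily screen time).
(7.14, 7.66)

z-interval (σ known):
z* = 2.326 for 98% confidence

Margin of error = z* · σ/√n = 2.326 · 1.6/√202 = 0.26

CI: (7.4 - 0.26, 7.4 + 0.26) = (7.14, 7.66)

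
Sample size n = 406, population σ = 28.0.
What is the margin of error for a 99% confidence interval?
Margin of error = 3.58

Margin of error = z* · σ/√n
= 2.576 · 28.0/√406
= 2.576 · 28.0/20.1494
= 3.58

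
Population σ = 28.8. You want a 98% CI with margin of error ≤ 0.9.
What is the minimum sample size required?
n ≥ 5541

For margin E ≤ 0.9:
n ≥ (z* · σ / E)²
n ≥ (2.326 · 28.8 / 0.9)²
n ≥ 5540.12

Minimum n = 5541 (rounding up)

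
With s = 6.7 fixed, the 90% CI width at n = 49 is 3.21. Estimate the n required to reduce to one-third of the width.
n ≈ 441

CI width ∝ 1/√n
To reduce width by factor 3, need √n to grow by 3 → need 3² = 9 times as many samples.

Current: n = 49, width = 3.21
New: n = 441, width ≈ 1.05

Width reduced by factor of 3.21/1.05 = 3.06.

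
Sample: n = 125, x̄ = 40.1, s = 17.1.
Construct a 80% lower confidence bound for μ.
μ ≥ 38.81

Lower bound (one-sided):
t* = 0.845 (one-sided for 80%)
Lower bound = x̄ - t* · s/√n = 40.1 - 0.845 · 17.1/√125 = 38.81

We are 80% confident that μ ≥ 38.81.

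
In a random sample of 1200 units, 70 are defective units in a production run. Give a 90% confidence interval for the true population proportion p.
(0.047, 0.069)

Proportion CI:
p̂ = 70/1200 = 0.05833
SE = √(p̂(1-p̂)/n) = √(0.05833 · 0.94167 / 1200) = 0.00677

z* = 1.645
Margin = z* · SE = 1.645 · 0.00677 = 0.0111

CI: 0.05833 ± 0.0111 = (0.047, 0.069)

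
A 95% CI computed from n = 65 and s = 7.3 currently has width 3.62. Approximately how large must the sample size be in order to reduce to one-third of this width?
n ≈ 585

CI width ∝ 1/√n
To reduce width by factor 3, need √n to grow by 3 → need 3² = 9 times as many samples.

Current: n = 65, width = 3.62
New: n = 585, width ≈ 1.19

Width reduced by factor of 3.62/1.19 = 3.04.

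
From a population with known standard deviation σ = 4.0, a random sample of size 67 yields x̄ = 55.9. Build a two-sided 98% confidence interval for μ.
(54.76, 57.04)

z-interval (σ known):
z* = 2.326 for 98% confidence

Margin of error = z* · σ/√n = 2.326 · 4.0/√67 = 1.14

CI: (55.9 - 1.14, 55.9 + 1.14) = (54.76, 57.04)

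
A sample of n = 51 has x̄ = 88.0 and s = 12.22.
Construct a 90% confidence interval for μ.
(85.13, 90.87)

t-interval (σ unknown):
df = n - 1 = 50
t* = 1.676 for 90% confidence

Margin of error = t* · s/√n = 1.676 · 12.22/√51 = 2.87

CI: (85.13, 90.87)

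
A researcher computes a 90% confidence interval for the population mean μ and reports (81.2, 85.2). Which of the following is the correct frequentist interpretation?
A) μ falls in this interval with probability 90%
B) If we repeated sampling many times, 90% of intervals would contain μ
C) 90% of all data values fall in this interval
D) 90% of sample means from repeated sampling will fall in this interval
B

A) Wrong — μ is fixed; the randomness lives in the interval, not in μ.
B) Correct — this is the frequentist long-run coverage interpretation.
C) Wrong — a CI is about the parameter μ, not individual data values.
D) Wrong — coverage applies to intervals containing μ, not to future x̄ values.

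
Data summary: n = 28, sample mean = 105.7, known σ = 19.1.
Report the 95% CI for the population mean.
(98.63, 112.77)

z-interval (σ known):
z* = 1.960 for 95% confidence

Margin of error = z* · σ/√n = 1.960 · 19.1/√28 = 7.07

CI: (105.7 - 7.07, 105.7 + 7.07) = (98.63, 112.77)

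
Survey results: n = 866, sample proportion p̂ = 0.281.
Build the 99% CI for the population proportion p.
(0.242, 0.320)

Proportion CI:
SE = √(p̂(1-p̂)/n) = √(0.281 · 0.719 / 866) = 0.01527

z* = 2.576
Margin = z* · SE = 2.576 · 0.01527 = 0.0393

CI: 0.281 ± 0.0393 = (0.242, 0.320)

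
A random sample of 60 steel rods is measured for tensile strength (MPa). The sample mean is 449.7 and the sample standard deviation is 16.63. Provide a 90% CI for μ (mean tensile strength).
(446.11, 453.29)

t-interval (σ unknown):
df = n - 1 = 59
t* = 1.671 for 90% confidence

Margin of error = t* · s/√n = 1.671 · 16.63/√60 = 3.59

CI: (446.11, 453.29)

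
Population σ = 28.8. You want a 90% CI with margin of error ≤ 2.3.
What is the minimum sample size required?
n ≥ 425

For margin E ≤ 2.3:
n ≥ (z* · σ / E)²
n ≥ (1.645 · 28.8 / 2.3)²
n ≥ 424.29

Minimum n = 425 (rounding up)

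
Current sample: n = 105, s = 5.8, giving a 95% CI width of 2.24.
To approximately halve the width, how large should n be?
n ≈ 420

CI width ∝ 1/√n
To reduce width by factor 2, need √n to grow by 2 → need 2² = 4 times as many samples.

Current: n = 105, width = 2.24
New: n = 420, width ≈ 1.11

Width reduced by factor of 2.24/1.11 = 2.02.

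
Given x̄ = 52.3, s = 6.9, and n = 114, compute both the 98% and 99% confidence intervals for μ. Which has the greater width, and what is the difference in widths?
99% CI is wider by 0.34

df = 113
98% CI: t* = 2.360, (50.77, 53.83), width = 2 · t* · s/√n = 3.05
99% CI: t* = 2.620, (50.61, 53.99), width = 2 · t* · s/√n = 3.39

The 99% CI is wider by 3.39 - 3.05 = 0.34.
Higher confidence requires a wider interval.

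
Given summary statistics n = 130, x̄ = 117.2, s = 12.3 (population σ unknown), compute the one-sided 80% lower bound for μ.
μ ≥ 116.29

Lower bound (one-sided):
t* = 0.844 (one-sided for 80%)
Lower bound = x̄ - t* · s/√n = 117.2 - 0.844 · 12.3/√130 = 116.29

We are 80% confident that μ ≥ 116.29.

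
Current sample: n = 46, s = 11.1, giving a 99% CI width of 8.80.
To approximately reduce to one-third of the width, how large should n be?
n ≈ 414

CI width ∝ 1/√n
To reduce width by factor 3, need √n to grow by 3 → need 3² = 9 times as many samples.

Current: n = 46, width = 8.80
New: n = 414, width ≈ 2.82

Width reduced by factor of 8.80/2.82 = 3.12.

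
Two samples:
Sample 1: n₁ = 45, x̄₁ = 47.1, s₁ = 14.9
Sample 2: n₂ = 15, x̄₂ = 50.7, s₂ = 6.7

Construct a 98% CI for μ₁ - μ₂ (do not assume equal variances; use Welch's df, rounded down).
(-10.36, 3.16)

Difference: x̄₁ - x̄₂ = -3.60
SE = √(s₁²/n₁ + s₂²/n₂) = √(14.9²/45 + 6.7²/15) = 2.8154
df = 52.67 → 52 (Welch–Satterthwaite, rounded down)
t* = 2.400

CI: -3.60 ± 2.400 · 2.8154 = -3.60 ± 6.76 = (-10.36, 3.16)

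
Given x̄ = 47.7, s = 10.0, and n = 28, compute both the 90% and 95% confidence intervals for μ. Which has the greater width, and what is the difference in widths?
95% CI is wider by 1.32

df = 27
90% CI: t* = 1.703, (44.48, 50.92), width = 2 · t* · s/√n = 6.44
95% CI: t* = 2.052, (43.82, 51.58), width = 2 · t* · s/√n = 7.76

The 95% CI is wider by 7.76 - 6.44 = 1.32.
Higher confidence requires a wider interval.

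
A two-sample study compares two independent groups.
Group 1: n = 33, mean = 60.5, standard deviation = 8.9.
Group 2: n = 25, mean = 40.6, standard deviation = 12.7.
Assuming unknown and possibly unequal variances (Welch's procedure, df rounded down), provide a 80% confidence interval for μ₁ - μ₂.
(16.02, 23.78)

Difference: x̄₁ - x̄₂ = 19.90
SE = √(s₁²/n₁ + s₂²/n₂) = √(8.9²/33 + 12.7²/25) = 2.9752
df = 40.93 → 40 (Welch–Satterthwaite, rounded down)
t* = 1.303

CI: 19.90 ± 1.303 · 2.9752 = 19.90 ± 3.88 = (16.02, 23.78)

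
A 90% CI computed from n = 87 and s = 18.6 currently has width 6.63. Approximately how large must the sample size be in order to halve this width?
n ≈ 348

CI width ∝ 1/√n
To reduce width by factor 2, need √n to grow by 2 → need 2² = 4 times as many samples.

Current: n = 87, width = 6.63
New: n = 348, width ≈ 3.29

Width reduced by factor of 6.63/3.29 = 2.02.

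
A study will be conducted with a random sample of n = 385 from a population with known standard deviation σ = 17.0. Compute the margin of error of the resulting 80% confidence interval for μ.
Margin of error = 1.11

Margin of error = z* · σ/√n
= 1.282 · 17.0/√385
= 1.282 · 17.0/19.6214
= 1.11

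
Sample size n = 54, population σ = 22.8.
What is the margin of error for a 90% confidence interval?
Margin of error = 5.10

Margin of error = z* · σ/√n
= 1.645 · 22.8/√54
= 1.645 · 22.8/7.3485
= 5.10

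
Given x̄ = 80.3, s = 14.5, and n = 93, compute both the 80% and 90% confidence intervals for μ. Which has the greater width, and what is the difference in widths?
90% CI is wider by 1.12

df = 92
80% CI: t* = 1.291, (78.36, 82.24), width = 2 · t* · s/√n = 3.88
90% CI: t* = 1.662, (77.80, 82.80), width = 2 · t* · s/√n = 5.00

The 90% CI is wider by 5.00 - 3.88 = 1.12.
Higher confidence requires a wider interval.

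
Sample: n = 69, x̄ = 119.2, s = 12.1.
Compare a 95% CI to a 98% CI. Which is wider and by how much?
98% CI is wider by 1.13

df = 68
95% CI: t* = 1.995, (116.29, 122.11), width = 2 · t* · s/√n = 5.81
98% CI: t* = 2.382, (115.73, 122.67), width = 2 · t* · s/√n = 6.94

The 98% CI is wider by 6.94 - 5.81 = 1.13.
Higher confidence requires a wider interval.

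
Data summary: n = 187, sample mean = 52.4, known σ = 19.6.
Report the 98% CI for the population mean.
(49.07, 55.73)

z-interval (σ known):
z* = 2.326 for 98% confidence

Margin of error = z* · σ/√n = 2.326 · 19.6/√187 = 3.33

CI: (52.4 - 3.33, 52.4 + 3.33) = (49.07, 55.73)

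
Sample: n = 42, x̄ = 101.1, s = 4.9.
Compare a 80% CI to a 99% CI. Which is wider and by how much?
99% CI is wider by 2.11

df = 41
80% CI: t* = 1.303, (100.11, 102.09), width = 2 · t* · s/√n = 1.97
99% CI: t* = 2.701, (99.06, 103.14), width = 2 · t* · s/√n = 4.08

The 99% CI is wider by 4.08 - 1.97 = 2.11.
Higher confidence requires a wider interval.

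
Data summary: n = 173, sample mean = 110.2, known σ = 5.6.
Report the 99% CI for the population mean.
(109.10, 111.30)

z-interval (σ known):
z* = 2.576 for 99% confidence

Margin of error = z* · σ/√n = 2.576 · 5.6/√173 = 1.10

CI: (110.2 - 1.10, 110.2 + 1.10) = (109.10, 111.30)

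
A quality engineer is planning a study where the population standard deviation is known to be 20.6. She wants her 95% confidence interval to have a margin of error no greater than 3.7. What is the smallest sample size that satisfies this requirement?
n ≥ 120

For margin E ≤ 3.7:
n ≥ (z* · σ / E)²
n ≥ (1.960 · 20.6 / 3.7)²
n ≥ 119.08

Minimum n = 120 (rounding up)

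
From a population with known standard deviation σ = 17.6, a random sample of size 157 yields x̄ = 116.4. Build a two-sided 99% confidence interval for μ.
(112.78, 120.02)

z-interval (σ known):
z* = 2.576 for 99% confidence

Margin of error = z* · σ/√n = 2.576 · 17.6/√157 = 3.62

CI: (116.4 - 3.62, 116.4 + 3.62) = (112.78, 120.02)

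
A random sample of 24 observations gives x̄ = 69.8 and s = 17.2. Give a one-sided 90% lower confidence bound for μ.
μ ≥ 65.17

Lower bound (one-sided):
t* = 1.319 (one-sided for 90%)
Lower bound = x̄ - t* · s/√n = 69.8 - 1.319 · 17.2/√24 = 65.17

We are 90% confident that μ ≥ 65.17.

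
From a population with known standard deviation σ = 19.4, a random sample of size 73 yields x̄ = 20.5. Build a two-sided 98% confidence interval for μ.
(15.22, 25.78)

z-interval (σ known):
z* = 2.326 for 98% confidence

Margin of error = z* · σ/√n = 2.326 · 19.4/√73 = 5.28

CI: (20.5 - 5.28, 20.5 + 5.28) = (15.22, 25.78)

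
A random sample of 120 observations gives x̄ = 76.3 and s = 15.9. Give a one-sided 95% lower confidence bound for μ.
μ ≥ 73.89

Lower bound (one-sided):
t* = 1.658 (one-sided for 95%)
Lower bound = x̄ - t* · s/√n = 76.3 - 1.658 · 15.9/√120 = 73.89

We are 95% confident that μ ≥ 73.89.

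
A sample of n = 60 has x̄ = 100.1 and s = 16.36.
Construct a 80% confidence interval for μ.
(97.36, 102.84)

t-interval (σ unknown):
df = n - 1 = 59
t* = 1.296 for 80% confidence

Margin of error = t* · s/√n = 1.296 · 16.36/√60 = 2.74

CI: (97.36, 102.84)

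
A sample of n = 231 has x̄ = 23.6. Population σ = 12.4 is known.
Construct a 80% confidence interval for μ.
(22.55, 24.65)

z-interval (σ known):
z* = 1.282 for 80% confidence

Margin of error = z* · σ/√n = 1.282 · 12.4/√231 = 1.05

CI: (23.6 - 1.05, 23.6 + 1.05) = (22.55, 24.65)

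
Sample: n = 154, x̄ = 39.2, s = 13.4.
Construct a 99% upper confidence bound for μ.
μ ≤ 41.74

Upper bound (one-sided):
t* = 2.351 (one-sided for 99%)
Upper bound = x̄ + t* · s/√n = 39.2 + 2.351 · 13.4/√154 = 41.74

We are 99% confident that μ ≤ 41.74.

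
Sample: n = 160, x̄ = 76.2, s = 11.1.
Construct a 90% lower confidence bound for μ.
μ ≥ 75.07

Lower bound (one-sided):
t* = 1.287 (one-sided for 90%)
Lower bound = x̄ - t* · s/√n = 76.2 - 1.287 · 11.1/√160 = 75.07

We are 90% confident that μ ≥ 75.07.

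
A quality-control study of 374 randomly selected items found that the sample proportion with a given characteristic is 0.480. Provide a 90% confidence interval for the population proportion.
(0.438, 0.522)

Proportion CI:
SE = √(p̂(1-p̂)/n) = √(0.480 · 0.520 / 374) = 0.02583

z* = 1.645
Margin = z* · SE = 1.645 · 0.02583 = 0.0425

CI: 0.480 ± 0.0425 = (0.438, 0.522)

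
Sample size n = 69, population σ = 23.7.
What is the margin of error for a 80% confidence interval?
Margin of error = 3.66

Margin of error = z* · σ/√n
= 1.282 · 23.7/√69
= 1.282 · 23.7/8.3066
= 3.66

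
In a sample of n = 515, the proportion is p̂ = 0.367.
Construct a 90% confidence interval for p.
(0.332, 0.402)

Proportion CI:
SE = √(p̂(1-p̂)/n) = √(0.367 · 0.633 / 515) = 0.02124

z* = 1.645
Margin = z* · SE = 1.645 · 0.02124 = 0.0349

CI: 0.367 ± 0.0349 = (0.332, 0.402)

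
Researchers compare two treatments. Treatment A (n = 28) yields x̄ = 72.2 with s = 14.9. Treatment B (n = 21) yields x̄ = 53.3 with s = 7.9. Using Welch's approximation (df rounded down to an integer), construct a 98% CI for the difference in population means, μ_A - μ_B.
(10.92, 26.88)

Difference: x̄₁ - x̄₂ = 18.90
SE = √(s₁²/n₁ + s₂²/n₂) = √(14.9²/28 + 7.9²/21) = 3.3016
df = 42.90 → 42 (Welch–Satterthwaite, rounded down)
t* = 2.418

CI: 18.90 ± 2.418 · 3.3016 = 18.90 ± 7.98 = (10.92, 26.88)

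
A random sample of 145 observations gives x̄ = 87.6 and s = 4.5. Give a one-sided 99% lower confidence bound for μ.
μ ≥ 86.72

Lower bound (one-sided):
t* = 2.353 (one-sided for 99%)
Lower bound = x̄ - t* · s/√n = 87.6 - 2.353 · 4.5/√145 = 86.72

We are 99% confident that μ ≥ 86.72.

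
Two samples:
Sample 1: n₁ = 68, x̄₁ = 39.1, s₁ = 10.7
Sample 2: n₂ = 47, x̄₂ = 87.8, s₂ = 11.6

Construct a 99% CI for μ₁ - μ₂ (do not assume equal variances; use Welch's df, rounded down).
(-54.31, -43.09)

Difference: x̄₁ - x̄₂ = -48.70
SE = √(s₁²/n₁ + s₂²/n₂) = √(10.7²/68 + 11.6²/47) = 2.1323
df = 93.75 → 93 (Welch–Satterthwaite, rounded down)
t* = 2.630

CI: -48.70 ± 2.630 · 2.1323 = -48.70 ± 5.61 = (-54.31, -43.09)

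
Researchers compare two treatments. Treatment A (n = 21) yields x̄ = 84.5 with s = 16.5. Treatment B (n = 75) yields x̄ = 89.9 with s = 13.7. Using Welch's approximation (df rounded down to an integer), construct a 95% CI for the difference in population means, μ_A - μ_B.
(-13.45, 2.65)

Difference: x̄₁ - x̄₂ = -5.40
SE = √(s₁²/n₁ + s₂²/n₂) = √(16.5²/21 + 13.7²/75) = 3.9328
df = 28.18 → 28 (Welch–Satterthwaite, rounded down)
t* = 2.048

CI: -5.40 ± 2.048 · 3.9328 = -5.40 ± 8.05 = (-13.45, 2.65)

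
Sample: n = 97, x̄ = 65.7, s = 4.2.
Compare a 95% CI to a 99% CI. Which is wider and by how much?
99% CI is wider by 0.55

df = 96
95% CI: t* = 1.985, (64.85, 66.55), width = 2 · t* · s/√n = 1.69
99% CI: t* = 2.628, (64.58, 66.82), width = 2 · t* · s/√n = 2.24

The 99% CI is wider by 2.24 - 1.69 = 0.55.
Higher confidence requires a wider interval.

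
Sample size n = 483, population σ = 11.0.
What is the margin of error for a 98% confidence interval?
Margin of error = 1.16

Margin of error = z* · σ/√n
= 2.326 · 11.0/√483
= 2.326 · 11.0/21.9773
= 1.16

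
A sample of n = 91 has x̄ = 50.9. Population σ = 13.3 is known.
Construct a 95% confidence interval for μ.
(48.17, 53.63)

z-interval (σ known):
z* = 1.960 for 95% confidence

Margin of error = z* · σ/√n = 1.960 · 13.3/√91 = 2.73

CI: (50.9 - 2.73, 50.9 + 2.73) = (48.17, 53.63)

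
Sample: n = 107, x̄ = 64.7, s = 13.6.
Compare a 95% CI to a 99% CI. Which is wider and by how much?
99% CI is wider by 1.69

df = 106
95% CI: t* = 1.983, (62.09, 67.31), width = 2 · t* · s/√n = 5.21
99% CI: t* = 2.623, (61.25, 68.15), width = 2 · t* · s/√n = 6.90

The 99% CI is wider by 6.90 - 5.21 = 1.69.
Higher confidence requires a wider interval.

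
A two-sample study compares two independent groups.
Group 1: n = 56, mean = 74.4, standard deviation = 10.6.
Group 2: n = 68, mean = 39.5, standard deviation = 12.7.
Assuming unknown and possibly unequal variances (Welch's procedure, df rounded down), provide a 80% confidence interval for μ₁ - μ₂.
(32.20, 37.60)

Difference: x̄₁ - x̄₂ = 34.90
SE = √(s₁²/n₁ + s₂²/n₂) = √(10.6²/56 + 12.7²/68) = 2.0924
df = 121.97 → 121 (Welch–Satterthwaite, rounded down)
t* = 1.289

CI: 34.90 ± 1.289 · 2.0924 = 34.90 ± 2.70 = (32.20, 37.60)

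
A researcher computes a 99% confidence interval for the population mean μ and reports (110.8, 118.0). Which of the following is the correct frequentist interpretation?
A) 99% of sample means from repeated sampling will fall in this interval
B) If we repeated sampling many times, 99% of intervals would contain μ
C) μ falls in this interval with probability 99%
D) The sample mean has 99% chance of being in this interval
B

A) Wrong — coverage applies to intervals containing μ, not to future x̄ values.
B) Correct — this is the frequentist long-run coverage interpretation.
C) Wrong — μ is fixed; the randomness lives in the interval, not in μ.
D) Wrong — x̄ is observed and sits in the interval by construction.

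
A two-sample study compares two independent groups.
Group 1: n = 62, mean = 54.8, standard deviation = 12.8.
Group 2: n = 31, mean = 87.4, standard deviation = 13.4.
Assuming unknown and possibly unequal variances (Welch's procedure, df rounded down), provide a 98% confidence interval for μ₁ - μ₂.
(-39.55, -25.65)

Difference: x̄₁ - x̄₂ = -32.60
SE = √(s₁²/n₁ + s₂²/n₂) = √(12.8²/62 + 13.4²/31) = 2.9043
df = 57.71 → 57 (Welch–Satterthwaite, rounded down)
t* = 2.394

CI: -32.60 ± 2.394 · 2.9043 = -32.60 ± 6.95 = (-39.55, -25.65)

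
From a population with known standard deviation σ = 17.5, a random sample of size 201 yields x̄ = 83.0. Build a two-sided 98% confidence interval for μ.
(80.13, 85.87)

z-interval (σ known):
z* = 2.326 for 98% confidence

Margin of error = z* · σ/√n = 2.326 · 17.5/√201 = 2.87

CI: (83.0 - 2.87, 83.0 + 2.87) = (80.13, 85.87)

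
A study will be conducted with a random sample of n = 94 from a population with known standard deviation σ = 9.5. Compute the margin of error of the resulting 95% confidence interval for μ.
Margin of error = 1.92

Margin of error = z* · σ/√n
= 1.960 · 9.5/√94
= 1.960 · 9.5/9.6954
= 1.92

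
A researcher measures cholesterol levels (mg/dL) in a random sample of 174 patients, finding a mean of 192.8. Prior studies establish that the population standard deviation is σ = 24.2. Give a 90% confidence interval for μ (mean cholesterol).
(189.78, 195.82)

z-interval (σ known):
z* = 1.645 for 90% confidence

Margin of error = z* · σ/√n = 1.645 · 24.2/√174 = 3.02

CI: (192.8 - 3.02, 192.8 + 3.02) = (189.78, 195.82)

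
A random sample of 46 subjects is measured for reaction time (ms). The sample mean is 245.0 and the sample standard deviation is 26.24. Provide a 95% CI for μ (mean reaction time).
(237.21, 252.79)

t-interval (σ unknown):
df = n - 1 = 45
t* = 2.014 for 95% confidence

Margin of error = t* · s/√n = 2.014 · 26.24/√46 = 7.79

CI: (237.21, 252.79)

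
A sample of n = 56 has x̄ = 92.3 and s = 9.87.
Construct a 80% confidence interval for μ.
(90.59, 94.01)

t-interval (σ unknown):
df = n - 1 = 55
t* = 1.297 for 80% confidence

Margin of error = t* · s/√n = 1.297 · 9.87/√56 = 1.71

CI: (90.59, 94.01)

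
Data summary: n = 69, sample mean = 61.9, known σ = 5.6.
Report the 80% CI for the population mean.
(61.04, 62.76)

z-interval (σ known):
z* = 1.282 for 80% confidence

Margin of error = z* · σ/√n = 1.282 · 5.6/√69 = 0.86

CI: (61.9 - 0.86, 61.9 + 0.86) = (61.04, 62.76)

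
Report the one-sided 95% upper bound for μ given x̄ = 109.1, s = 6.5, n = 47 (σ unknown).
μ ≤ 110.69

Upper bound (one-sided):
t* = 1.679 (one-sided for 95%)
Upper bound = x̄ + t* · s/√n = 109.1 + 1.679 · 6.5/√47 = 110.69

We are 95% confident that μ ≤ 110.69.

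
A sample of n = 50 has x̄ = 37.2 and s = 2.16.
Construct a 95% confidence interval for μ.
(36.59, 37.81)

t-interval (σ unknown):
df = n - 1 = 49
t* = 2.010 for 95% confidence

Margin of error = t* · s/√n = 2.010 · 2.16/√50 = 0.61

CI: (36.59, 37.81)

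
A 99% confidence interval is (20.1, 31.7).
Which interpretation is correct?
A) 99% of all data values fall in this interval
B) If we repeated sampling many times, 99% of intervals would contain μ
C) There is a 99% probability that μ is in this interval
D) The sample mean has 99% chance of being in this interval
B

A) Wrong — a CI is about the parameter μ, not individual data values.
B) Correct — this is the frequentist long-run coverage interpretation.
C) Wrong — μ is fixed; the randomness lives in the interval, not in μ.
D) Wrong — x̄ is observed and sits in the interval by construction.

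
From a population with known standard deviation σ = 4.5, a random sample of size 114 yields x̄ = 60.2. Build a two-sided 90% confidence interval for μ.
(59.51, 60.89)

z-interval (σ known):
z* = 1.645 for 90% confidence

Margin of error = z* · σ/√n = 1.645 · 4.5/√114 = 0.69

CI: (60.2 - 0.69, 60.2 + 0.69) = (59.51, 60.89)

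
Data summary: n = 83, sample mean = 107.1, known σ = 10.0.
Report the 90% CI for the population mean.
(105.29, 108.91)

z-interval (σ known):
z* = 1.645 for 90% confidence

Margin of error = z* · σ/√n = 1.645 · 10.0/√83 = 1.81

CI: (107.1 - 1.81, 107.1 + 1.81) = (105.29, 108.91)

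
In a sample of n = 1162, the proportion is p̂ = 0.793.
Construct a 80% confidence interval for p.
(0.778, 0.808)

Proportion CI:
SE = √(p̂(1-p̂)/n) = √(0.793 · 0.207 / 1162) = 0.01189

z* = 1.282
Margin = z* · SE = 1.282 · 0.01189 = 0.0152

CI: 0.793 ± 0.0152 = (0.778, 0.808)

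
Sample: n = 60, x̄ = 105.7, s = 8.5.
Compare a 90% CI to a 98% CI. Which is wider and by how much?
98% CI is wider by 1.58

df = 59
90% CI: t* = 1.671, (103.87, 107.53), width = 2 · t* · s/√n = 3.67
98% CI: t* = 2.391, (103.08, 108.32), width = 2 · t* · s/√n = 5.25

The 98% CI is wider by 5.25 - 3.67 = 1.58.
Higher confidence requires a wider interval.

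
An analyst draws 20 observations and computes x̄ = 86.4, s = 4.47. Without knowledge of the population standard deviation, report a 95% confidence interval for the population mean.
(84.31, 88.49)

t-interval (σ unknown):
df = n - 1 = 19
t* = 2.093 for 95% confidence

Margin of error = t* · s/√n = 2.093 · 4.47/√20 = 2.09

CI: (84.31, 88.49)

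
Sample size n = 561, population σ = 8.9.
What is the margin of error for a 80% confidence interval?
Margin of error = 0.48

Margin of error = z* · σ/√n
= 1.282 · 8.9/√561
= 1.282 · 8.9/23.6854
= 0.48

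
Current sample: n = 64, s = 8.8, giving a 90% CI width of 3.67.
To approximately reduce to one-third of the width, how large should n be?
n ≈ 576

CI width ∝ 1/√n
To reduce width by factor 3, need √n to grow by 3 → need 3² = 9 times as many samples.

Current: n = 64, width = 3.67
New: n = 576, width ≈ 1.21

Width reduced by factor of 3.67/1.21 = 3.03.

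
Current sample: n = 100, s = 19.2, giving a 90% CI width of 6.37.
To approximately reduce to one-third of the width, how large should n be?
n ≈ 900

CI width ∝ 1/√n
To reduce width by factor 3, need √n to grow by 3 → need 3² = 9 times as many samples.

Current: n = 100, width = 6.37
New: n = 900, width ≈ 2.11

Width reduced by factor of 6.37/2.11 = 3.02.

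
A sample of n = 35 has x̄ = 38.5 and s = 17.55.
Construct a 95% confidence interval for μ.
(32.47, 44.53)

t-interval (σ unknown):
df = n - 1 = 34
t* = 2.032 for 95% confidence

Margin of error = t* · s/√n = 2.032 · 17.55/√35 = 6.03

CI: (32.47, 44.53)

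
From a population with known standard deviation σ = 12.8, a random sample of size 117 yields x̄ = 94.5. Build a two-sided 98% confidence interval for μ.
(91.75, 97.25)

z-interval (σ known):
z* = 2.326 for 98% confidence

Margin of error = z* · σ/√n = 2.326 · 12.8/√117 = 2.75

CI: (94.5 - 2.75, 94.5 + 2.75) = (91.75, 97.25)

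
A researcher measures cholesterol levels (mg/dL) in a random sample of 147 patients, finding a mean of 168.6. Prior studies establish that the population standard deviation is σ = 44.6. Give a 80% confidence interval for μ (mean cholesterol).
(163.88, 173.32)

z-interval (σ known):
z* = 1.282 for 80% confidence

Margin of error = z* · σ/√n = 1.282 · 44.6/√147 = 4.72

CI: (168.6 - 4.72, 168.6 + 4.72) = (163.88, 173.32)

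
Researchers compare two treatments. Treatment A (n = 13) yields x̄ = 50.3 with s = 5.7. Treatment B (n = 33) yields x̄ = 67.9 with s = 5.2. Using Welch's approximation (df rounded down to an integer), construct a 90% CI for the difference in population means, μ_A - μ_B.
(-20.74, -14.46)

Difference: x̄₁ - x̄₂ = -17.60
SE = √(s₁²/n₁ + s₂²/n₂) = √(5.7²/13 + 5.2²/33) = 1.8217
df = 20.34 → 20 (Welch–Satterthwaite, rounded down)
t* = 1.725

CI: -17.60 ± 1.725 · 1.8217 = -17.60 ± 3.14 = (-20.74, -14.46)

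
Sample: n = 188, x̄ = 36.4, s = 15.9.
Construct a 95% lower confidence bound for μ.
μ ≥ 34.48

Lower bound (one-sided):
t* = 1.653 (one-sided for 95%)
Lower bound = x̄ - t* · s/√n = 36.4 - 1.653 · 15.9/√188 = 34.48

We are 95% confident that μ ≥ 34.48.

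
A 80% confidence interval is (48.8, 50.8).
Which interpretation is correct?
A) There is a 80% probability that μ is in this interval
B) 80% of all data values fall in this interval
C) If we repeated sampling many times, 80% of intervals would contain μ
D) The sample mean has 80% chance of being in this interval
C

A) Wrong — μ is fixed; the randomness lives in the interval, not in μ.
B) Wrong — a CI is about the parameter μ, not individual data values.
C) Correct — this is the frequentist long-run coverage interpretation.
D) Wrong — x̄ is observed and sits in the interval by construction.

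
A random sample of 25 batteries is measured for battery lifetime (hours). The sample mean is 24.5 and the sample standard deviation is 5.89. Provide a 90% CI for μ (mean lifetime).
(22.48, 26.52)

t-interval (σ unknown):
df = n - 1 = 24
t* = 1.711 for 90% confidence

Margin of error = t* · s/√n = 1.711 · 5.89/√25 = 2.02

CI: (22.48, 26.52)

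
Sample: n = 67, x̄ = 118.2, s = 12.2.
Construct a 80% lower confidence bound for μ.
μ ≥ 116.94

Lower bound (one-sided):
t* = 0.847 (one-sided for 80%)
Lower bound = x̄ - t* · s/√n = 118.2 - 0.847 · 12.2/√67 = 116.94

We are 80% confident that μ ≥ 116.94.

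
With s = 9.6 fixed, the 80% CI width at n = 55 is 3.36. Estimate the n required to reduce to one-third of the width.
n ≈ 495

CI width ∝ 1/√n
To reduce width by factor 3, need √n to grow by 3 → need 3² = 9 times as many samples.

Current: n = 55, width = 3.36
New: n = 495, width ≈ 1.11

Width reduced by factor of 3.36/1.11 = 3.03.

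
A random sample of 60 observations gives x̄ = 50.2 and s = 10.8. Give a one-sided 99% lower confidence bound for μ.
μ ≥ 46.87

Lower bound (one-sided):
t* = 2.391 (one-sided for 99%)
Lower bound = x̄ - t* · s/√n = 50.2 - 2.391 · 10.8/√60 = 46.87

We are 99% confident that μ ≥ 46.87.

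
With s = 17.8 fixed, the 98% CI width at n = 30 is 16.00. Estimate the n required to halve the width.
n ≈ 120

CI width ∝ 1/√n
To reduce width by factor 2, need √n to grow by 2 → need 2² = 4 times as many samples.

Current: n = 30, width = 16.00
New: n = 120, width ≈ 7.66

Width reduced by factor of 16.00/7.66 = 2.09.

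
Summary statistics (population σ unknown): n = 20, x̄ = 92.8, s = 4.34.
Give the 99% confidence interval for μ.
(90.02, 95.58)

t-interval (σ unknown):
df = n - 1 = 19
t* = 2.861 for 99% confidence

Margin of error = t* · s/√n = 2.861 · 4.34/√20 = 2.78

CI: (90.02, 95.58)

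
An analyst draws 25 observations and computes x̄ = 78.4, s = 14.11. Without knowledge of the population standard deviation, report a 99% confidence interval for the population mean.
(70.51, 86.29)

t-interval (σ unknown):
df = n - 1 = 24
t* = 2.797 for 99% confidence

Margin of error = t* · s/√n = 2.797 · 14.11/√25 = 7.89

CI: (70.51, 86.29)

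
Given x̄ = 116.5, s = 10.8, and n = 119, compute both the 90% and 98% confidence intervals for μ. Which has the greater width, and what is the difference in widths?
98% CI is wider by 1.39

df = 118
90% CI: t* = 1.658, (114.86, 118.14), width = 2 · t* · s/√n = 3.28
98% CI: t* = 2.358, (114.17, 118.83), width = 2 · t* · s/√n = 4.67

The 98% CI is wider by 4.67 - 3.28 = 1.39.
Higher confidence requires a wider interval.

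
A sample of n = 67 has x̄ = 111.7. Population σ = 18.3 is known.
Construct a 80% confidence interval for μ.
(108.83, 114.57)

z-interval (σ known):
z* = 1.282 for 80% confidence

Margin of error = z* · σ/√n = 1.282 · 18.3/√67 = 2.87

CI: (111.7 - 2.87, 111.7 + 2.87) = (108.83, 114.57)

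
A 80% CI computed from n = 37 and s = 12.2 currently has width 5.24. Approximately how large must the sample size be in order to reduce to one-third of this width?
n ≈ 333

CI width ∝ 1/√n
To reduce width by factor 3, need √n to grow by 3 → need 3² = 9 times as many samples.

Current: n = 37, width = 5.24
New: n = 333, width ≈ 1.72

Width reduced by factor of 5.24/1.72 = 3.05.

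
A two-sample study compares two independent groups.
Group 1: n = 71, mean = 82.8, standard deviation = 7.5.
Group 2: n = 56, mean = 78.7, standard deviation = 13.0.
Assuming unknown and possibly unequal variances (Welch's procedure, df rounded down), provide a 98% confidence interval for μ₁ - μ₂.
(-0.53, 8.73)

Difference: x̄₁ - x̄₂ = 4.10
SE = √(s₁²/n₁ + s₂²/n₂) = √(7.5²/71 + 13.0²/56) = 1.9520
df = 83.16 → 83 (Welch–Satterthwaite, rounded down)
t* = 2.372

CI: 4.10 ± 2.372 · 1.9520 = 4.10 ± 4.63 = (-0.53, 8.73)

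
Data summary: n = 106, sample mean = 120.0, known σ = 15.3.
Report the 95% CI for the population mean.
(117.09, 122.91)

z-interval (σ known):
z* = 1.960 for 95% confidence

Margin of error = z* · σ/√n = 1.960 · 15.3/√106 = 2.91

CI: (120.0 - 2.91, 120.0 + 2.91) = (117.09, 122.91)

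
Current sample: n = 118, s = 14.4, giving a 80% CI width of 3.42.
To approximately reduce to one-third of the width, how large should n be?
n ≈ 1062

CI width ∝ 1/√n
To reduce width by factor 3, need √n to grow by 3 → need 3² = 9 times as many samples.

Current: n = 118, width = 3.42
New: n = 1062, width ≈ 1.13

Width reduced by factor of 3.42/1.13 = 3.03.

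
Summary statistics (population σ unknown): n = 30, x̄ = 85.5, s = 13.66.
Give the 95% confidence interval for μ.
(80.40, 90.60)

t-interval (σ unknown):
df = n - 1 = 29
t* = 2.045 for 95% confidence

Margin of error = t* · s/√n = 2.045 · 13.66/√30 = 5.10

CI: (80.40, 90.60)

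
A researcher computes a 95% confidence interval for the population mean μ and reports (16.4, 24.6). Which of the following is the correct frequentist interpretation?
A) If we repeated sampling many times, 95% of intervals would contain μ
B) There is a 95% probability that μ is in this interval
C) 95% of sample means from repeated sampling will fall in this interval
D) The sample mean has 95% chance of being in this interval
A

A) Correct — this is the frequentist long-run coverage interpretation.
B) Wrong — μ is fixed; the randomness lives in the interval, not in μ.
C) Wrong — coverage applies to intervals containing μ, not to future x̄ values.
D) Wrong — x̄ is observed and sits in the interval by construction.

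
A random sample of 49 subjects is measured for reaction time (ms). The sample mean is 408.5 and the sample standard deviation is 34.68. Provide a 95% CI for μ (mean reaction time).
(398.54, 418.46)

t-interval (σ unknown):
df = n - 1 = 48
t* = 2.011 for 95% confidence

Margin of error = t* · s/√n = 2.011 · 34.68/√49 = 9.96

CI: (398.54, 418.46)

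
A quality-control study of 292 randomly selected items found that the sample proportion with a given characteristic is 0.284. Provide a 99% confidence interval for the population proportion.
(0.216, 0.352)

Proportion CI:
SE = √(p̂(1-p̂)/n) = √(0.284 · 0.716 / 292) = 0.02639

z* = 2.576
Margin = z* · SE = 2.576 · 0.02639 = 0.0680

CI: 0.284 ± 0.0680 = (0.216, 0.352)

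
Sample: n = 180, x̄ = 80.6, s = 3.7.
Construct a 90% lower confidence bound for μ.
μ ≥ 80.25

Lower bound (one-sided):
t* = 1.286 (one-sided for 90%)
Lower bound = x̄ - t* · s/√n = 80.6 - 1.286 · 3.7/√180 = 80.25

We are 90% confident that μ ≥ 80.25.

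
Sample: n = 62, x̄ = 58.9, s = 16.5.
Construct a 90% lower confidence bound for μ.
μ ≥ 56.18

Lower bound (one-sided):
t* = 1.296 (one-sided for 90%)
Lower bound = x̄ - t* · s/√n = 58.9 - 1.296 · 16.5/√62 = 56.18

We are 90% confident that μ ≥ 56.18.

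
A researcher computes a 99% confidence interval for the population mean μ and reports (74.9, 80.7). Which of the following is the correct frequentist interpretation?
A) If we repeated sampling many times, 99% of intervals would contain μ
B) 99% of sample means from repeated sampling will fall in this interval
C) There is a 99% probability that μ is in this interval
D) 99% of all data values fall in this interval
A

A) Correct — this is the frequentist long-run coverage interpretation.
B) Wrong — coverage applies to intervals containing μ, not to future x̄ values.
C) Wrong — μ is fixed; the randomness lives in the interval, not in μ.
D) Wrong — a CI is about the parameter μ, not individual data values.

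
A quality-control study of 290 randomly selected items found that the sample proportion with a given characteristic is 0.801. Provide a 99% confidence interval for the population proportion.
(0.741, 0.861)

Proportion CI:
SE = √(p̂(1-p̂)/n) = √(0.801 · 0.199 / 290) = 0.02344

z* = 2.576
Margin = z* · SE = 2.576 · 0.02344 = 0.0604

CI: 0.801 ± 0.0604 = (0.741, 0.861)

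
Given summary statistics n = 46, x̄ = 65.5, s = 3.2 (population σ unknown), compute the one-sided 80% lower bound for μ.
μ ≥ 65.10

Lower bound (one-sided):
t* = 0.850 (one-sided for 80%)
Lower bound = x̄ - t* · s/√n = 65.5 - 0.850 · 3.2/√46 = 65.10

We are 80% confident that μ ≥ 65.10.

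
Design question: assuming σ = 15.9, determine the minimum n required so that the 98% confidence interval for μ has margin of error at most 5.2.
n ≥ 51

For margin E ≤ 5.2:
n ≥ (z* · σ / E)²
n ≥ (2.326 · 15.9 / 5.2)²
n ≥ 50.58

Minimum n = 51 (rounding up)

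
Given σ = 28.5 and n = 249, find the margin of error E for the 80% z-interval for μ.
Margin of error = 2.32

Margin of error = z* · σ/√n
= 1.282 · 28.5/√249
= 1.282 · 28.5/15.7797
= 2.32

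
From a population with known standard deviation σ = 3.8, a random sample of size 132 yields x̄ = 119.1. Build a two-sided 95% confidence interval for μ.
(118.45, 119.75)

z-interval (σ known):
z* = 1.960 for 95% confidence

Margin of error = z* · σ/√n = 1.960 · 3.8/√132 = 0.65

CI: (119.1 - 0.65, 119.1 + 0.65) = (118.45, 119.75)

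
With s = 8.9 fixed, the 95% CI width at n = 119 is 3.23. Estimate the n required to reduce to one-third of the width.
n ≈ 1071

CI width ∝ 1/√n
To reduce width by factor 3, need √n to grow by 3 → need 3² = 9 times as many samples.

Current: n = 119, width = 3.23
New: n = 1071, width ≈ 1.07

Width reduced by factor of 3.23/1.07 = 3.02.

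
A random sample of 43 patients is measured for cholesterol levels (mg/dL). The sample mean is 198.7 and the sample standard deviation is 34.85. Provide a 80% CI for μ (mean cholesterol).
(191.78, 205.62)

t-interval (σ unknown):
df = n - 1 = 42
t* = 1.302 for 80% confidence

Margin of error = t* · s/√n = 1.302 · 34.85/√43 = 6.92

CI: (191.78, 205.62)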